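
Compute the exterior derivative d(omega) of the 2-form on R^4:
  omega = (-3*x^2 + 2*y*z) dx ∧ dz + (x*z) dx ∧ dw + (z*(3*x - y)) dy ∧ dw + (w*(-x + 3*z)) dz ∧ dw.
d(omega) = (-2*z) dx ∧ dy ∧ dz + (-w - x) dx ∧ dz ∧ dw + (3*z) dx ∧ dy ∧ dw + (-3*x + y) dy ∧ dz ∧ dw

For a 2-form omega = sum_{i<j} g_{ij} dx_i ∧ dx_j, the exterior derivative is
  d(omega) = sum_{i<j} d(g_{ij}) ∧ dx_i ∧ dx_j = sum_{i<j, k} (∂g_{ij}/∂x_k) dx_k ∧ dx_i ∧ dx_j.
Expand each term, using dx_k ∧ dx_i ∧ dx_j = sgn(permutation) dx_{(a)} ∧ dx_{(b)} ∧ dx_{(c)} with (a < b < c) sorted:
  d(-3*x^2 + 2*y*z) includes (∂/∂y)(-3*x^2 + 2*y*z) dy = (2*z) dy, which multiplied by dx ∧ dz gives (-2*z) dx ∧ dy ∧ dz
  d(x*z) includes (∂/∂z)(x*z) dz = (x) dz, which multiplied by dx ∧ dw gives (-x) dx ∧ dz ∧ dw
  d(z*(3*x - y)) includes (∂/∂x)(z*(3*x - y)) dx = (3*z) dx, which multiplied by dy ∧ dw gives (3*z) dx ∧ dy ∧ dw
  d(z*(3*x - y)) includes (∂/∂z)(z*(3*x - y)) dz = (3*x - y) dz, which multiplied by dy ∧ dw gives (-3*x + y) dy ∧ dz ∧ dw
  d(w*(-x + 3*z)) includes (∂/∂x)(w*(-x + 3*z)) dx = (-w) dx, which multiplied by dz ∧ dw gives (-w) dx ∧ dz ∧ dw
Collecting like 3-forms: d(omega) = (-2*z) dx ∧ dy ∧ dz + (-w - x) dx ∧ dz ∧ dw + (3*z) dx ∧ dy ∧ dw + (-3*x + y) dy ∧ dz ∧ dw.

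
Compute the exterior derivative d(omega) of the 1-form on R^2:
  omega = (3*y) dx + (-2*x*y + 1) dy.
d(omega) = (-2*y - 3) dx ∧ dy

For a 1-form omega = sum_i f_i dx_i, the exterior derivative is
  d(omega) = sum_{i < j} (∂f_j/∂x_i - ∂f_i/∂x_j) dx_i ∧ dx_j.
  coefficient of dx ∧ dy: ∂f_2/∂x - ∂f_1/∂y = ∂(-2*x*y + 1)/∂x - ∂(3*y)/∂y = -2*y - 3
Assembling: d(omega) = (-2*y - 3) dx ∧ dy.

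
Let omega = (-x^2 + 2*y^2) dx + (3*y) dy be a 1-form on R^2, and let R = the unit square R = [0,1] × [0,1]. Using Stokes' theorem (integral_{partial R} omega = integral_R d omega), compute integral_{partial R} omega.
integral_(partial R) omega = -2

Stokes: integral_partial_R omega = integral_R d omega with d omega = (∂Q/∂x - ∂P/∂y) dx ∧ dy.
  ∂Q/∂x = 0
  ∂P/∂y = 4*y
  integrand = ∂Q/∂x - ∂P/∂y = -4*y.
Integrating over R: integral_0^1 integral_0^1 (-4*y) dx dy = -2.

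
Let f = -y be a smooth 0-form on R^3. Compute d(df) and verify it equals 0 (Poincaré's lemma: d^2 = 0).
d(df) = 0

Step 1: df = sum_i (∂f/∂x_i) dx_i = (0) dx + (-1) dy + (0) dz.
Step 2: Apply d again. Using the 1-form formula, the coefficient of dx ∧ dy in d(df) is ∂^2 f/∂x ∂y - ∂^2 f/∂y ∂x = (0) - (0) = 0 (equality of mixed partials for smooth f).
Similarly for dx ∧ dz and dy ∧ dz — all coefficients vanish. So d(df) = 0.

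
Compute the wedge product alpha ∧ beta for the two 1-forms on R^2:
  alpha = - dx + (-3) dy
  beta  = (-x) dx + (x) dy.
alpha ∧ beta = (-4*x) dx ∧ dy

Distribute the wedge, using dx_i ∧ dx_j = -dx_j ∧ dx_i and dx_i ∧ dx_i = 0. For each pair (i, j) with i < j, the coefficient of dx_i ∧ dx_j in alpha ∧ beta is (alpha_i * beta_j - alpha_j * beta_i). Collecting: alpha ∧ beta = (-4*x) dx ∧ dy.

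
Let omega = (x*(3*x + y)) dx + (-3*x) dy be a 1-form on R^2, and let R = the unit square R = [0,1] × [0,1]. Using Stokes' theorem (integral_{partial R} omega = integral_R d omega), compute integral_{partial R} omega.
integral_(partial R) omega = -7/2

Stokes: integral_partial_R omega = integral_R d omega with d omega = (∂Q/∂x - ∂P/∂y) dx ∧ dy.
  ∂Q/∂x = -3
  ∂P/∂y = x
  integrand = ∂Q/∂x - ∂P/∂y = -x - 3.
Integrating over R: integral_0^1 integral_0^1 (-x - 3) dx dy = -7/2.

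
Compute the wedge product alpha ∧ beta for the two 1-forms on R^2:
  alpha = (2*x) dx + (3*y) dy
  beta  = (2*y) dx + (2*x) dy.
alpha ∧ beta = (4*x^2 - 6*y^2) dx ∧ dy

Distribute the wedge, using dx_i ∧ dx_j = -dx_j ∧ dx_i and dx_i ∧ dx_i = 0. For each pair (i, j) with i < j, the coefficient of dx_i ∧ dx_j in alpha ∧ beta is (alpha_i * beta_j - alpha_j * beta_i). Collecting: alpha ∧ beta = (4*x^2 - 6*y^2) dx ∧ dy.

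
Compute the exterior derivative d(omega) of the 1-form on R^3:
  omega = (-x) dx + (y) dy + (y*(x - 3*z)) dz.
d(omega) = (y) dx ∧ dz + (x - 3*z) dy ∧ dz

For a 1-form omega = sum_i f_i dx_i, the exterior derivative is
  d(omega) = sum_{i < j} (∂f_j/∂x_i - ∂f_i/∂x_j) dx_i ∧ dx_j.
  coefficient of dx ∧ dz: ∂f_3/∂x - ∂f_1/∂z = ∂(y*(x - 3*z))/∂x - ∂(-x)/∂z = y
  coefficient of dy ∧ dz: ∂f_3/∂y - ∂f_2/∂z = ∂(y*(x - 3*z))/∂y - ∂(y)/∂z = x - 3*z
Assembling: d(omega) = (y) dx ∧ dz + (x - 3*z) dy ∧ dz.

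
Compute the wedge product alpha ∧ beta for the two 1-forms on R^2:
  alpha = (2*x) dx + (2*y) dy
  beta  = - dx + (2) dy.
alpha ∧ beta = (4*x + 2*y) dx ∧ dy

Distribute the wedge, using dx_i ∧ dx_j = -dx_j ∧ dx_i and dx_i ∧ dx_i = 0. For each pair (i, j) with i < j, the coefficient of dx_i ∧ dx_j in alpha ∧ beta is (alpha_i * beta_j - alpha_j * beta_i). Collecting: alpha ∧ beta = (4*x + 2*y) dx ∧ dy.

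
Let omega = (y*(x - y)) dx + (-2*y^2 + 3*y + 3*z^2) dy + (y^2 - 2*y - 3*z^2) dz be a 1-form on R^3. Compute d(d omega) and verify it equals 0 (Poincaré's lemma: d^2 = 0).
d(d omega) = 0

Step 1: d omega = sum_{i<j} (∂f_j/∂x_i - ∂f_i/∂x_j) dx_i ∧ dx_j:
  coeff of dx ∧ dy: -x + 2*y
  coeff of dx ∧ dz: 0
  coeff of dy ∧ dz: 2*y - 6*z - 2
Step 2: Apply d again to each 2-form coefficient. The only possible 3-form in R^3 is dx ∧ dy ∧ dz, with coefficient
  ∂(coeff of dy∧dz)/∂x - ∂(coeff of dx∧dz)/∂y + ∂(coeff of dx∧dy)/∂z
  = ∂/∂x (2*y - 6*z - 2) - ∂/∂y (0) + ∂/∂z (-x + 2*y).
Each of these terms simplifies to sums of mixed partials that cancel in pairs. The result is 0 (by equality of mixed partials for smooth functions — Schwarz / Clairaut).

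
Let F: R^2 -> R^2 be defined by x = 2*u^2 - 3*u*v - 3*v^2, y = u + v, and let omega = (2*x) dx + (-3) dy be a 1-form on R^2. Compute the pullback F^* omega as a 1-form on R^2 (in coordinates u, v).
F^* omega = (16*u^3 - 36*u^2*v - 6*u*v^2 + 18*v^3 - 3) du + (-12*u^3 - 6*u^2*v + 54*u*v^2 + 36*v^3 - 3) dv

Using F^*(f dg) = (f ∘ F) d(g ∘ F), substitute each coordinate x_i by F_i(u, v) in f_i, and replace dx_i by d F_i = (∂F_i/∂u) du + (∂F_i/∂v) dv.
  For the x component: f_1(F) = 4*u^2 - 6*u*v - 6*v^2; d F_1 = (4*u - 3*v) du + (-3*u - 6*v) dv
  For the y component: f_2(F) = -3; d F_2 = (1) du + (1) dv
Combining and collecting du, dv coefficients:
  coeff of du: 16*u^3 - 36*u^2*v - 6*u*v^2 + 18*v^3 - 3
  coeff of dv: -12*u^3 - 6*u^2*v + 54*u*v^2 + 36*v^3 - 3
F^* omega = (16*u^3 - 36*u^2*v - 6*u*v^2 + 18*v^3 - 3) du + (-12*u^3 - 6*u^2*v + 54*u*v^2 + 36*v^3 - 3) dv.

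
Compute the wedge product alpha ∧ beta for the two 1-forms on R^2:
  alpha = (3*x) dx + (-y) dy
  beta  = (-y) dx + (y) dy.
alpha ∧ beta = (y*(3*x - y)) dx ∧ dy

Distribute the wedge, using dx_i ∧ dx_j = -dx_j ∧ dx_i and dx_i ∧ dx_i = 0. For each pair (i, j) with i < j, the coefficient of dx_i ∧ dx_j in alpha ∧ beta is (alpha_i * beta_j - alpha_j * beta_i). Collecting: alpha ∧ beta = (y*(3*x - y)) dx ∧ dy.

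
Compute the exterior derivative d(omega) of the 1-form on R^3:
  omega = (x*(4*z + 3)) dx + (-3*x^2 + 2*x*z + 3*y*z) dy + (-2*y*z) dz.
d(omega) = (-6*x + 2*z) dx ∧ dy + (-4*x) dx ∧ dz + (-2*x - 3*y - 2*z) dy ∧ dz

For a 1-form omega = sum_i f_i dx_i, the exterior derivative is
  d(omega) = sum_{i < j} (∂f_j/∂x_i - ∂f_i/∂x_j) dx_i ∧ dx_j.
  coefficient of dx ∧ dy: ∂f_2/∂x - ∂f_1/∂y = ∂(-3*x^2 + 2*x*z + 3*y*z)/∂x - ∂(x*(4*z + 3))/∂y = -6*x + 2*z
  coefficient of dx ∧ dz: ∂f_3/∂x - ∂f_1/∂z = ∂(-2*y*z)/∂x - ∂(x*(4*z + 3))/∂z = -4*x
  coefficient of dy ∧ dz: ∂f_3/∂y - ∂f_2/∂z = ∂(-2*y*z)/∂y - ∂(-3*x^2 + 2*x*z + 3*y*z)/∂z = -2*x - 3*y - 2*z
Assembling: d(omega) = (-6*x + 2*z) dx ∧ dy + (-4*x) dx ∧ dz + (-2*x - 3*y - 2*z) dy ∧ dz.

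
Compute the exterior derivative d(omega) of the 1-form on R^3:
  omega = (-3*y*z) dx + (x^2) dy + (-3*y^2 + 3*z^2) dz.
d(omega) = (2*x + 3*z) dx ∧ dy + (3*y) dx ∧ dz + (-6*y) dy ∧ dz

For a 1-form omega = sum_i f_i dx_i, the exterior derivative is
  d(omega) = sum_{i < j} (∂f_j/∂x_i - ∂f_i/∂x_j) dx_i ∧ dx_j.
  coefficient of dx ∧ dy: ∂f_2/∂x - ∂f_1/∂y = ∂(x^2)/∂x - ∂(-3*y*z)/∂y = 2*x + 3*z
  coefficient of dx ∧ dz: ∂f_3/∂x - ∂f_1/∂z = ∂(-3*y^2 + 3*z^2)/∂x - ∂(-3*y*z)/∂z = 3*y
  coefficient of dy ∧ dz: ∂f_3/∂y - ∂f_2/∂z = ∂(-3*y^2 + 3*z^2)/∂y - ∂(x^2)/∂z = -6*y
Assembling: d(omega) = (2*x + 3*z) dx ∧ dy + (3*y) dx ∧ dz + (-6*y) dy ∧ dz.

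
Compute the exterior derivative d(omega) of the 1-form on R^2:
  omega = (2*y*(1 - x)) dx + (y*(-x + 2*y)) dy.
d(omega) = (2*x - y - 2) dx ∧ dy

For a 1-form omega = sum_i f_i dx_i, the exterior derivative is
  d(omega) = sum_{i < j} (∂f_j/∂x_i - ∂f_i/∂x_j) dx_i ∧ dx_j.
  coefficient of dx ∧ dy: ∂f_2/∂x - ∂f_1/∂y = ∂(y*(-x + 2*y))/∂x - ∂(2*y*(1 - x))/∂y = 2*x - y - 2
Assembling: d(omega) = (2*x - y - 2) dx ∧ dy.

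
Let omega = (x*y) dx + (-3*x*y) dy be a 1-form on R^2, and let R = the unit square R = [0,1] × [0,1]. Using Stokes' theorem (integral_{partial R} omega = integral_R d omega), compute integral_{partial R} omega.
integral_(partial R) omega = -2

Stokes: integral_partial_R omega = integral_R d omega with d omega = (∂Q/∂x - ∂P/∂y) dx ∧ dy.
  ∂Q/∂x = -3*y
  ∂P/∂y = x
  integrand = ∂Q/∂x - ∂P/∂y = -x - 3*y.
Integrating over R: integral_0^1 integral_0^1 (-x - 3*y) dx dy = -2.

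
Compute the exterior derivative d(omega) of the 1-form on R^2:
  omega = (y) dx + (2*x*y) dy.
d(omega) = (2*y - 1) dx ∧ dy

For a 1-form omega = sum_i f_i dx_i, the exterior derivative is
  d(omega) = sum_{i < j} (∂f_j/∂x_i - ∂f_i/∂x_j) dx_i ∧ dx_j.
  coefficient of dx ∧ dy: ∂f_2/∂x - ∂f_1/∂y = ∂(2*x*y)/∂x - ∂(y)/∂y = 2*y - 1
Assembling: d(omega) = (2*y - 1) dx ∧ dy.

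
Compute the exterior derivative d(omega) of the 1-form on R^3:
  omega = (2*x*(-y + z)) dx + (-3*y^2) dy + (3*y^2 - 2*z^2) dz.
d(omega) = (2*x) dx ∧ dy + (-2*x) dx ∧ dz + (6*y) dy ∧ dz

For a 1-form omega = sum_i f_i dx_i, the exterior derivative is
  d(omega) = sum_{i < j} (∂f_j/∂x_i - ∂f_i/∂x_j) dx_i ∧ dx_j.
  coefficient of dx ∧ dy: ∂f_2/∂x - ∂f_1/∂y = ∂(-3*y^2)/∂x - ∂(2*x*(-y + z))/∂y = 2*x
  coefficient of dx ∧ dz: ∂f_3/∂x - ∂f_1/∂z = ∂(3*y^2 - 2*z^2)/∂x - ∂(2*x*(-y + z))/∂z = -2*x
  coefficient of dy ∧ dz: ∂f_3/∂y - ∂f_2/∂z = ∂(3*y^2 - 2*z^2)/∂y - ∂(-3*y^2)/∂z = 6*y
Assembling: d(omega) = (2*x) dx ∧ dy + (-2*x) dx ∧ dz + (6*y) dy ∧ dz.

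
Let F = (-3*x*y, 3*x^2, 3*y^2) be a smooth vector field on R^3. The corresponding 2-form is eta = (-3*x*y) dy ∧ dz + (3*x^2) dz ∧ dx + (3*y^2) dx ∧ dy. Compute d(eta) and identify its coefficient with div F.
d(eta) = (-3*y) dx ∧ dy ∧ dz; div F = -3*y

For a 2-form in R^3 of the form above, applying d gives a 3-form with coefficient ∂P/∂x + ∂Q/∂y + ∂R/∂z:
  ∂P/∂x = -3*y
  ∂Q/∂y = 0
  ∂R/∂z = 0
Sum = -3*y, which is exactly div F.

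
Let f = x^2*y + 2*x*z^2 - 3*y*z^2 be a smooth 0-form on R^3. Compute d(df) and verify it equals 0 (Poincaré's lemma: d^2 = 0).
d(df) = 0

Step 1: df = sum_i (∂f/∂x_i) dx_i = (2*x*y + 2*z^2) dx + (x^2 - 3*z^2) dy + (2*z*(2*x - 3*y)) dz.
Step 2: Apply d again. Using the 1-form formula, the coefficient of dx ∧ dy in d(df) is ∂^2 f/∂x ∂y - ∂^2 f/∂y ∂x = (2*x) - (2*x) = 0 (equality of mixed partials for smooth f).
Similarly for dx ∧ dz and dy ∧ dz — all coefficients vanish. So d(df) = 0.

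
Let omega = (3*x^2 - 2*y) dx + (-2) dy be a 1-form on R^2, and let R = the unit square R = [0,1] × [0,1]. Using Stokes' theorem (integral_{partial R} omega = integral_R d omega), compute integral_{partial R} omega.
integral_(partial R) omega = 2

Stokes: integral_partial_R omega = integral_R d omega with d omega = (∂Q/∂x - ∂P/∂y) dx ∧ dy.
  ∂Q/∂x = 0
  ∂P/∂y = -2
  integrand = ∂Q/∂x - ∂P/∂y = 2.
Integrating over R: integral_0^1 integral_0^1 (2) dx dy = 2.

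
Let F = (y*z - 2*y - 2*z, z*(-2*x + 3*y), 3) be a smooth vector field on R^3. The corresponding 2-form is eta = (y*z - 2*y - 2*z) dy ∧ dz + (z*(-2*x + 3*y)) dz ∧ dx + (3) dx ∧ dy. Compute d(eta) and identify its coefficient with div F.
d(eta) = (3*z) dx ∧ dy ∧ dz; div F = 3*z

For a 2-form in R^3 of the form above, applying d gives a 3-form with coefficient ∂P/∂x + ∂Q/∂y + ∂R/∂z:
  ∂P/∂x = 0
  ∂Q/∂y = 3*z
  ∂R/∂z = 0
Sum = 3*z, which is exactly div F.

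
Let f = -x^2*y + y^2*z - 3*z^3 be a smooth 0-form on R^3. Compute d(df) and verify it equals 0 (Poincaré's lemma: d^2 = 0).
d(df) = 0

Step 1: df = sum_i (∂f/∂x_i) dx_i = (-2*x*y) dx + (-x^2 + 2*y*z) dy + (y^2 - 9*z^2) dz.
Step 2: Apply d again. Using the 1-form formula, the coefficient of dx ∧ dy in d(df) is ∂^2 f/∂x ∂y - ∂^2 f/∂y ∂x = (-2*x) - (-2*x) = 0 (equality of mixed partials for smooth f).
Similarly for dx ∧ dz and dy ∧ dz — all coefficients vanish. So d(df) = 0.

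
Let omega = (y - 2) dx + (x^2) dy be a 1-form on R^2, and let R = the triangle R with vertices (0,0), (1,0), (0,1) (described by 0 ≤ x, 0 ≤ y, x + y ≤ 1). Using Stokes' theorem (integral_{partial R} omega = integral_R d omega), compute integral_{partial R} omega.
integral_(partial R) omega = -1/6

Stokes: integral_partial_R omega = integral_R d omega with d omega = (∂Q/∂x - ∂P/∂y) dx ∧ dy.
  ∂Q/∂x = 2*x
  ∂P/∂y = 1
  integrand = ∂Q/∂x - ∂P/∂y = 2*x - 1.
Integrating over R: integral_0^1 integral_0^{1-x} (2*x - 1) dy dx = -1/6.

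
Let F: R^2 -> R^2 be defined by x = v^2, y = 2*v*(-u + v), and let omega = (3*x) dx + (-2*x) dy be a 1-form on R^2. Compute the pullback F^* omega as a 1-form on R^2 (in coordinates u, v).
F^* omega = (4*v^3) du + (2*v^2*(2*u - v)) dv

Using F^*(f dg) = (f ∘ F) d(g ∘ F), substitute each coordinate x_i by F_i(u, v) in f_i, and replace dx_i by d F_i = (∂F_i/∂u) du + (∂F_i/∂v) dv.
  For the x component: f_1(F) = 3*v^2; d F_1 = (0) du + (2*v) dv
  For the y component: f_2(F) = -2*v^2; d F_2 = (-2*v) du + (-2*u + 4*v) dv
Combining and collecting du, dv coefficients:
  coeff of du: 4*v^3
  coeff of dv: 2*v^2*(2*u - v)
F^* omega = (4*v^3) du + (2*v^2*(2*u - v)) dv.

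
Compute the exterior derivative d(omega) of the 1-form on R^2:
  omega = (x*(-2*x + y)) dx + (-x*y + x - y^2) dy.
d(omega) = (-x - y + 1) dx ∧ dy

For a 1-form omega = sum_i f_i dx_i, the exterior derivative is
  d(omega) = sum_{i < j} (∂f_j/∂x_i - ∂f_i/∂x_j) dx_i ∧ dx_j.
  coefficient of dx ∧ dy: ∂f_2/∂x - ∂f_1/∂y = ∂(-x*y + x - y^2)/∂x - ∂(x*(-2*x + y))/∂y = -x - y + 1
Assembling: d(omega) = (-x - y + 1) dx ∧ dy.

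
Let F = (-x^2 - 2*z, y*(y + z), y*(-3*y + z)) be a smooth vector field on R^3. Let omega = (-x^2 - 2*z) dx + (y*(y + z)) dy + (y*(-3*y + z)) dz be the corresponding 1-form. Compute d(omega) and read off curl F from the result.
d(omega) = (-7*y + z) dy ∧ dz + (-2) dz ∧ dx + (0) dx ∧ dy; curl F = (-7*y + z, -2, 0)

d omega = sum_{i<j} (∂f_j/∂x_i - ∂f_i/∂x_j) dx_i ∧ dx_j. Under the identification (dy ∧ dz, dz ∧ dx, dx ∧ dy) ↔ (e_x, e_y, e_z), the coefficients are exactly the components of curl F. Compute:
  ∂R/∂y - ∂Q/∂z = (-6*y + z) - (y) = -7*y + z
  ∂P/∂z - ∂R/∂x = (-2) - (0) = -2
  ∂Q/∂x - ∂P/∂y = (0) - (0) = 0.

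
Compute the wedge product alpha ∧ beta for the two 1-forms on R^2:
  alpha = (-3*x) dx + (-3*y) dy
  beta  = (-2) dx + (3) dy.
alpha ∧ beta = (-9*x - 6*y) dx ∧ dy

Distribute the wedge, using dx_i ∧ dx_j = -dx_j ∧ dx_i and dx_i ∧ dx_i = 0. For each pair (i, j) with i < j, the coefficient of dx_i ∧ dx_j in alpha ∧ beta is (alpha_i * beta_j - alpha_j * beta_i). Collecting: alpha ∧ beta = (-9*x - 6*y) dx ∧ dy.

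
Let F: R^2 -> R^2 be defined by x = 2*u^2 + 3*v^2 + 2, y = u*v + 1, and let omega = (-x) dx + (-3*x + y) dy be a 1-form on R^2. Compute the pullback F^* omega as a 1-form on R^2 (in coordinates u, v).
F^* omega = (-8*u^3 - 6*u^2*v - 11*u*v^2 - 8*u - 9*v^3 - 5*v) du + (-6*u^3 - 11*u^2*v - 9*u*v^2 - 5*u - 18*v^3 - 12*v) dv

Using F^*(f dg) = (f ∘ F) d(g ∘ F), substitute each coordinate x_i by F_i(u, v) in f_i, and replace dx_i by d F_i = (∂F_i/∂u) du + (∂F_i/∂v) dv.
  For the x component: f_1(F) = -2*u^2 - 3*v^2 - 2; d F_1 = (4*u) du + (6*v) dv
  For the y component: f_2(F) = -6*u^2 + u*v - 9*v^2 - 5; d F_2 = (v) du + (u) dv
Combining and collecting du, dv coefficients:
  coeff of du: -8*u^3 - 6*u^2*v - 11*u*v^2 - 8*u - 9*v^3 - 5*v
  coeff of dv: -6*u^3 - 11*u^2*v - 9*u*v^2 - 5*u - 18*v^3 - 12*v
F^* omega = (-8*u^3 - 6*u^2*v - 11*u*v^2 - 8*u - 9*v^3 - 5*v) du + (-6*u^3 - 11*u^2*v - 9*u*v^2 - 5*u - 18*v^3 - 12*v) dv.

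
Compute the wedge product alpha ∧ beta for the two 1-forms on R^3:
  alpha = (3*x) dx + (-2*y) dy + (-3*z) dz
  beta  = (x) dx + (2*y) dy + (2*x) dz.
alpha ∧ beta = (8*x*y) dx ∧ dy + (3*x*(2*x + z)) dx ∧ dz + (2*y*(-2*x + 3*z)) dy ∧ dz

Distribute the wedge, using dx_i ∧ dx_j = -dx_j ∧ dx_i and dx_i ∧ dx_i = 0. For each pair (i, j) with i < j, the coefficient of dx_i ∧ dx_j in alpha ∧ beta is (alpha_i * beta_j - alpha_j * beta_i). Collecting: alpha ∧ beta = (8*x*y) dx ∧ dy + (3*x*(2*x + z)) dx ∧ dz + (2*y*(-2*x + 3*z)) dy ∧ dz.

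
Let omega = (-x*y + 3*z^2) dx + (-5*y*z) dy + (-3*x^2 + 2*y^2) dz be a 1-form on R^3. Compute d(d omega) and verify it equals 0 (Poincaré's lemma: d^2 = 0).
d(d omega) = 0

Step 1: d omega = sum_{i<j} (∂f_j/∂x_i - ∂f_i/∂x_j) dx_i ∧ dx_j:
  coeff of dx ∧ dy: x
  coeff of dx ∧ dz: -6*x - 6*z
  coeff of dy ∧ dz: 9*y
Step 2: Apply d again to each 2-form coefficient. The only possible 3-form in R^3 is dx ∧ dy ∧ dz, with coefficient
  ∂(coeff of dy∧dz)/∂x - ∂(coeff of dx∧dz)/∂y + ∂(coeff of dx∧dy)/∂z
  = ∂/∂x (9*y) - ∂/∂y (-6*x - 6*z) + ∂/∂z (x).
Each of these terms simplifies to sums of mixed partials that cancel in pairs. The result is 0 (by equality of mixed partials for smooth functions — Schwarz / Clairaut).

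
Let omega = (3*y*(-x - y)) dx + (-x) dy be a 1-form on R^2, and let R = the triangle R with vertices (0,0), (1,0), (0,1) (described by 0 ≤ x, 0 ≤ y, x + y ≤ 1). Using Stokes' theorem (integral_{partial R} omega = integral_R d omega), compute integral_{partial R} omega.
integral_(partial R) omega = 1

Stokes: integral_partial_R omega = integral_R d omega with d omega = (∂Q/∂x - ∂P/∂y) dx ∧ dy.
  ∂Q/∂x = -1
  ∂P/∂y = -3*x - 6*y
  integrand = ∂Q/∂x - ∂P/∂y = 3*x + 6*y - 1.
Integrating over R: integral_0^1 integral_0^{1-x} (3*x + 6*y - 1) dy dx = 1.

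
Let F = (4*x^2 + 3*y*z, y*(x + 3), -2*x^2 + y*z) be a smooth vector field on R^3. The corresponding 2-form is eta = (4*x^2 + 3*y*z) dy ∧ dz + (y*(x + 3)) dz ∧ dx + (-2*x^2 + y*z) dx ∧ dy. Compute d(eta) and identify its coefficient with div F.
d(eta) = (9*x + y + 3) dx ∧ dy ∧ dz; div F = 9*x + y + 3

For a 2-form in R^3 of the form above, applying d gives a 3-form with coefficient ∂P/∂x + ∂Q/∂y + ∂R/∂z:
  ∂P/∂x = 8*x
  ∂Q/∂y = x + 3
  ∂R/∂z = y
Sum = 9*x + y + 3, which is exactly div F.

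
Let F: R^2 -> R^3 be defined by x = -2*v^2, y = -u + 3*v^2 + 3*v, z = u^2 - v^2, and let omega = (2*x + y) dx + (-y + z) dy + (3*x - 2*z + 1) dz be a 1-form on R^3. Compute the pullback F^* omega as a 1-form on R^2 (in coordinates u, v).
F^* omega = (-4*u^3 - u^2 - 8*u*v^2 + u + 4*v^2 + 3*v) du + (10*u^2*v + 3*u^2 + 10*u*v + 3*u - 12*v^3 - 42*v^2 - 11*v) dv

Using F^*(f dg) = (f ∘ F) d(g ∘ F), substitute each coordinate x_i by F_i(u, v) in f_i, and replace dx_i by d F_i = (∂F_i/∂u) du + (∂F_i/∂v) dv.
  For the x component: f_1(F) = -u - v^2 + 3*v; d F_1 = (0) du + (-4*v) dv
  For the y component: f_2(F) = u^2 + u - 4*v^2 - 3*v; d F_2 = (-1) du + (6*v + 3) dv
  For the z component: f_3(F) = -2*u^2 - 4*v^2 + 1; d F_3 = (2*u) du + (-2*v) dv
Combining and collecting du, dv coefficients:
  coeff of du: -4*u^3 - u^2 - 8*u*v^2 + u + 4*v^2 + 3*v
  coeff of dv: 10*u^2*v + 3*u^2 + 10*u*v + 3*u - 12*v^3 - 42*v^2 - 11*v
F^* omega = (-4*u^3 - u^2 - 8*u*v^2 + u + 4*v^2 + 3*v) du + (10*u^2*v + 3*u^2 + 10*u*v + 3*u - 12*v^3 - 42*v^2 - 11*v) dv.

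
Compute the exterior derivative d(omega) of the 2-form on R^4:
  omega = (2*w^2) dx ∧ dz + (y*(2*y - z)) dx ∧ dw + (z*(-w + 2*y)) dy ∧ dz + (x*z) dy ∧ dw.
d(omega) = (4*w + y) dx ∧ dz ∧ dw + (-4*y + 2*z) dx ∧ dy ∧ dw + (-x - z) dy ∧ dz ∧ dw

For a 2-form omega = sum_{i<j} g_{ij} dx_i ∧ dx_j, the exterior derivative is
  d(omega) = sum_{i<j} d(g_{ij}) ∧ dx_i ∧ dx_j = sum_{i<j, k} (∂g_{ij}/∂x_k) dx_k ∧ dx_i ∧ dx_j.
Expand each term, using dx_k ∧ dx_i ∧ dx_j = sgn(permutation) dx_{(a)} ∧ dx_{(b)} ∧ dx_{(c)} with (a < b < c) sorted:
  d(2*w^2) includes (∂/∂w)(2*w^2) dw = (4*w) dw, which multiplied by dx ∧ dz gives (4*w) dx ∧ dz ∧ dw
  d(y*(2*y - z)) includes (∂/∂y)(y*(2*y - z)) dy = (4*y - z) dy, which multiplied by dx ∧ dw gives (-4*y + z) dx ∧ dy ∧ dw
  d(y*(2*y - z)) includes (∂/∂z)(y*(2*y - z)) dz = (-y) dz, which multiplied by dx ∧ dw gives (y) dx ∧ dz ∧ dw
  d(z*(-w + 2*y)) includes (∂/∂w)(z*(-w + 2*y)) dw = (-z) dw, which multiplied by dy ∧ dz gives (-z) dy ∧ dz ∧ dw
  d(x*z) includes (∂/∂x)(x*z) dx = (z) dx, which multiplied by dy ∧ dw gives (z) dx ∧ dy ∧ dw
  d(x*z) includes (∂/∂z)(x*z) dz = (x) dz, which multiplied by dy ∧ dw gives (-x) dy ∧ dz ∧ dw
Collecting like 3-forms: d(omega) = (4*w + y) dx ∧ dz ∧ dw + (-4*y + 2*z) dx ∧ dy ∧ dw + (-x - z) dy ∧ dz ∧ dw.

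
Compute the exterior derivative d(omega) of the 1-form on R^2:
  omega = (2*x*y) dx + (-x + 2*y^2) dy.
d(omega) = (-2*x - 1) dx ∧ dy

For a 1-form omega = sum_i f_i dx_i, the exterior derivative is
  d(omega) = sum_{i < j} (∂f_j/∂x_i - ∂f_i/∂x_j) dx_i ∧ dx_j.
  coefficient of dx ∧ dy: ∂f_2/∂x - ∂f_1/∂y = ∂(-x + 2*y^2)/∂x - ∂(2*x*y)/∂y = -2*x - 1
Assembling: d(omega) = (-2*x - 1) dx ∧ dy.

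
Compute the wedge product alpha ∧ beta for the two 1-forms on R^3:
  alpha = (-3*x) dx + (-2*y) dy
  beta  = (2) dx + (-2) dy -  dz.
alpha ∧ beta = (6*x + 4*y) dx ∧ dy + (3*x) dx ∧ dz + (2*y) dy ∧ dz

Distribute the wedge, using dx_i ∧ dx_j = -dx_j ∧ dx_i and dx_i ∧ dx_i = 0. For each pair (i, j) with i < j, the coefficient of dx_i ∧ dx_j in alpha ∧ beta is (alpha_i * beta_j - alpha_j * beta_i). Collecting: alpha ∧ beta = (6*x + 4*y) dx ∧ dy + (3*x) dx ∧ dz + (2*y) dy ∧ dz.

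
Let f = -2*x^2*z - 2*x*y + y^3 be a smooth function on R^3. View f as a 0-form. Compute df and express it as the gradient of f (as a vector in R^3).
df = (-4*x*z - 2*y) dx + (-2*x + 3*y^2) dy + (-2*x^2) dz; grad f = (-4*x*z - 2*y, -2*x + 3*y^2, -2*x^2)

For a 0-form f, d f = (∂f/∂x) dx + (∂f/∂y) dy + (∂f/∂z) dz. The components of the vector representation are exactly the entries of grad f in Cartesian coordinates:
  ∂f/∂x = -4*x*z - 2*y
  ∂f/∂y = -2*x + 3*y^2
  ∂f/∂z = -2*x^2.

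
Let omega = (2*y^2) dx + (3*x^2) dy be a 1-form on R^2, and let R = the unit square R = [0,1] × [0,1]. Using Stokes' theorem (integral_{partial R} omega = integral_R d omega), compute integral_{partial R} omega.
integral_(partial R) omega = 1

Stokes: integral_partial_R omega = integral_R d omega with d omega = (∂Q/∂x - ∂P/∂y) dx ∧ dy.
  ∂Q/∂x = 6*x
  ∂P/∂y = 4*y
  integrand = ∂Q/∂x - ∂P/∂y = 6*x - 4*y.
Integrating over R: integral_0^1 integral_0^1 (6*x - 4*y) dx dy = 1.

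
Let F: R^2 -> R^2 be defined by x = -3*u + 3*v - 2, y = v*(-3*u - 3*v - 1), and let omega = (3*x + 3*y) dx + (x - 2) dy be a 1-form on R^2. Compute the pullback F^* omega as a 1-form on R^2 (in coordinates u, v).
F^* omega = (36*u*v + 27*u + 18*v^2 - 6*v + 18) du + (9*u^2 - 18*u*v - 12*u - 45*v^2 + 39*v - 14) dv

Using F^*(f dg) = (f ∘ F) d(g ∘ F), substitute each coordinate x_i by F_i(u, v) in f_i, and replace dx_i by d F_i = (∂F_i/∂u) du + (∂F_i/∂v) dv.
  For the x component: f_1(F) = -9*u*v - 9*u - 9*v^2 + 6*v - 6; d F_1 = (-3) du + (3) dv
  For the y component: f_2(F) = -3*u + 3*v - 4; d F_2 = (-3*v) du + (-3*u - 6*v - 1) dv
Combining and collecting du, dv coefficients:
  coeff of du: 36*u*v + 27*u + 18*v^2 - 6*v + 18
  coeff of dv: 9*u^2 - 18*u*v - 12*u - 45*v^2 + 39*v - 14
F^* omega = (36*u*v + 27*u + 18*v^2 - 6*v + 18) du + (9*u^2 - 18*u*v - 12*u - 45*v^2 + 39*v - 14) dv.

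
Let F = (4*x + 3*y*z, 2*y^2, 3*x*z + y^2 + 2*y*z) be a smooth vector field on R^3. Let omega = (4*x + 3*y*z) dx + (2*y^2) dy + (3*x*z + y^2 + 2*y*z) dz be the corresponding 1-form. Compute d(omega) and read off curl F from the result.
d(omega) = (2*y + 2*z) dy ∧ dz + (3*y - 3*z) dz ∧ dx + (-3*z) dx ∧ dy; curl F = (2*y + 2*z, 3*y - 3*z, -3*z)

d omega = sum_{i<j} (∂f_j/∂x_i - ∂f_i/∂x_j) dx_i ∧ dx_j. Under the identification (dy ∧ dz, dz ∧ dx, dx ∧ dy) ↔ (e_x, e_y, e_z), the coefficients are exactly the components of curl F. Compute:
  ∂R/∂y - ∂Q/∂z = (2*y + 2*z) - (0) = 2*y + 2*z
  ∂P/∂z - ∂R/∂x = (3*y) - (3*z) = 3*y - 3*z
  ∂Q/∂x - ∂P/∂y = (0) - (3*z) = -3*z.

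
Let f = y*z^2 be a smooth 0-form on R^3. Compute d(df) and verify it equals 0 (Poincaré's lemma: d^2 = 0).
d(df) = 0

Step 1: df = sum_i (∂f/∂x_i) dx_i = (0) dx + (z^2) dy + (2*y*z) dz.
Step 2: Apply d again. Using the 1-form formula, the coefficient of dx ∧ dy in d(df) is ∂^2 f/∂x ∂y - ∂^2 f/∂y ∂x = (0) - (0) = 0 (equality of mixed partials for smooth f).
Similarly for dx ∧ dz and dy ∧ dz — all coefficients vanish. So d(df) = 0.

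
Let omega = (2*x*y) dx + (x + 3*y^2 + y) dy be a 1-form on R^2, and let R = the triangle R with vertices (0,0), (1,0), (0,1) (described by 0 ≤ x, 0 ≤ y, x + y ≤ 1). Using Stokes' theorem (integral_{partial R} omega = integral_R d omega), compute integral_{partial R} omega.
integral_(partial R) omega = 1/6

Stokes: integral_partial_R omega = integral_R d omega with d omega = (∂Q/∂x - ∂P/∂y) dx ∧ dy.
  ∂Q/∂x = 1
  ∂P/∂y = 2*x
  integrand = ∂Q/∂x - ∂P/∂y = 1 - 2*x.
Integrating over R: integral_0^1 integral_0^{1-x} (1 - 2*x) dy dx = 1/6.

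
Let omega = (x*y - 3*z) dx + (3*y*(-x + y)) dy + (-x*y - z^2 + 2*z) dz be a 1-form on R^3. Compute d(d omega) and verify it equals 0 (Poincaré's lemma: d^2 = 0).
d(d omega) = 0

Step 1: d omega = sum_{i<j} (∂f_j/∂x_i - ∂f_i/∂x_j) dx_i ∧ dx_j:
  coeff of dx ∧ dy: -x - 3*y
  coeff of dx ∧ dz: 3 - y
  coeff of dy ∧ dz: -x
Step 2: Apply d again to each 2-form coefficient. The only possible 3-form in R^3 is dx ∧ dy ∧ dz, with coefficient
  ∂(coeff of dy∧dz)/∂x - ∂(coeff of dx∧dz)/∂y + ∂(coeff of dx∧dy)/∂z
  = ∂/∂x (-x) - ∂/∂y (3 - y) + ∂/∂z (-x - 3*y).
Each of these terms simplifies to sums of mixed partials that cancel in pairs. The result is 0 (by equality of mixed partials for smooth functions — Schwarz / Clairaut).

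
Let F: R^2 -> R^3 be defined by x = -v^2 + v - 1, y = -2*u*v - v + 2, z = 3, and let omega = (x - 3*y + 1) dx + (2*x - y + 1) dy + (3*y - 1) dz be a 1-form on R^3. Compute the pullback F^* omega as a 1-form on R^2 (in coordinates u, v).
F^* omega = (2*v*(-2*u*v + 2*v^2 - 3*v + 3)) du + (-4*u^2*v - 8*u*v^2 - 2*u*v + 6*u + 2*v^3 - 7*v^2 + 13*v - 3) dv

Using F^*(f dg) = (f ∘ F) d(g ∘ F), substitute each coordinate x_i by F_i(u, v) in f_i, and replace dx_i by d F_i = (∂F_i/∂u) du + (∂F_i/∂v) dv.
  For the x component: f_1(F) = 6*u*v - v^2 + 4*v - 6; d F_1 = (0) du + (1 - 2*v) dv
  For the y component: f_2(F) = 2*u*v - 2*v^2 + 3*v - 3; d F_2 = (-2*v) du + (-2*u - 1) dv
  For the z component: f_3(F) = -6*u*v - 3*v + 5; d F_3 = (0) du + (0) dv
Combining and collecting du, dv coefficients:
  coeff of du: 2*v*(-2*u*v + 2*v^2 - 3*v + 3)
  coeff of dv: -4*u^2*v - 8*u*v^2 - 2*u*v + 6*u + 2*v^3 - 7*v^2 + 13*v - 3
F^* omega = (2*v*(-2*u*v + 2*v^2 - 3*v + 3)) du + (-4*u^2*v - 8*u*v^2 - 2*u*v + 6*u + 2*v^3 - 7*v^2 + 13*v - 3) dv.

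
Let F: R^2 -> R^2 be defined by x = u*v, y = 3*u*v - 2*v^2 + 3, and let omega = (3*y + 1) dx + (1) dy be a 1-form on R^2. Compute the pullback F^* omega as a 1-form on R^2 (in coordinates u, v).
F^* omega = (v*(9*u*v - 6*v^2 + 13)) du + (9*u^2*v - 6*u*v^2 + 13*u - 4*v) dv

Using F^*(f dg) = (f ∘ F) d(g ∘ F), substitute each coordinate x_i by F_i(u, v) in f_i, and replace dx_i by d F_i = (∂F_i/∂u) du + (∂F_i/∂v) dv.
  For the x component: f_1(F) = 9*u*v - 6*v^2 + 10; d F_1 = (v) du + (u) dv
  For the y component: f_2(F) = 1; d F_2 = (3*v) du + (3*u - 4*v) dv
Combining and collecting du, dv coefficients:
  coeff of du: v*(9*u*v - 6*v^2 + 13)
  coeff of dv: 9*u^2*v - 6*u*v^2 + 13*u - 4*v
F^* omega = (v*(9*u*v - 6*v^2 + 13)) du + (9*u^2*v - 6*u*v^2 + 13*u - 4*v) dv.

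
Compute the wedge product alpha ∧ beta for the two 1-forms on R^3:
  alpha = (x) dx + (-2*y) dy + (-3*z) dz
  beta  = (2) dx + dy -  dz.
alpha ∧ beta = (x + 4*y) dx ∧ dy + (-x + 6*z) dx ∧ dz + (2*y + 3*z) dy ∧ dz

Distribute the wedge, using dx_i ∧ dx_j = -dx_j ∧ dx_i and dx_i ∧ dx_i = 0. For each pair (i, j) with i < j, the coefficient of dx_i ∧ dx_j in alpha ∧ beta is (alpha_i * beta_j - alpha_j * beta_i). Collecting: alpha ∧ beta = (x + 4*y) dx ∧ dy + (-x + 6*z) dx ∧ dz + (2*y + 3*z) dy ∧ dz.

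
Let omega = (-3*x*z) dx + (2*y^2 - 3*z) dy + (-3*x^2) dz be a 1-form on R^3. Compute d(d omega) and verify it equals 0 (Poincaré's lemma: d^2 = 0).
d(d omega) = 0

Step 1: d omega = sum_{i<j} (∂f_j/∂x_i - ∂f_i/∂x_j) dx_i ∧ dx_j:
  coeff of dx ∧ dy: 0
  coeff of dx ∧ dz: -3*x
  coeff of dy ∧ dz: 3
Step 2: Apply d again to each 2-form coefficient. The only possible 3-form in R^3 is dx ∧ dy ∧ dz, with coefficient
  ∂(coeff of dy∧dz)/∂x - ∂(coeff of dx∧dz)/∂y + ∂(coeff of dx∧dy)/∂z
  = ∂/∂x (3) - ∂/∂y (-3*x) + ∂/∂z (0).
Each of these terms simplifies to sums of mixed partials that cancel in pairs. The result is 0 (by equality of mixed partials for smooth functions — Schwarz / Clairaut).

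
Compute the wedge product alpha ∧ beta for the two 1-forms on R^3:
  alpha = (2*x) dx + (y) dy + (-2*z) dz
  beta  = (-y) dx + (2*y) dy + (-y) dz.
alpha ∧ beta = (y*(4*x + y)) dx ∧ dy + (-2*y*(x + z)) dx ∧ dz + (y*(-y + 4*z)) dy ∧ dz

Distribute the wedge, using dx_i ∧ dx_j = -dx_j ∧ dx_i and dx_i ∧ dx_i = 0. For each pair (i, j) with i < j, the coefficient of dx_i ∧ dx_j in alpha ∧ beta is (alpha_i * beta_j - alpha_j * beta_i). Collecting: alpha ∧ beta = (y*(4*x + y)) dx ∧ dy + (-2*y*(x + z)) dx ∧ dz + (y*(-y + 4*z)) dy ∧ dz.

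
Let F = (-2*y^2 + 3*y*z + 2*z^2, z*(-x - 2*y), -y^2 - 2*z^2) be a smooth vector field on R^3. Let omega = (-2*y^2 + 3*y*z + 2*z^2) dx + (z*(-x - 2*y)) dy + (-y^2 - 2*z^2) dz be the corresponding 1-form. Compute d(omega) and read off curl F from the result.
d(omega) = (x) dy ∧ dz + (3*y + 4*z) dz ∧ dx + (4*y - 4*z) dx ∧ dy; curl F = (x, 3*y + 4*z, 4*y - 4*z)

d omega = sum_{i<j} (∂f_j/∂x_i - ∂f_i/∂x_j) dx_i ∧ dx_j. Under the identification (dy ∧ dz, dz ∧ dx, dx ∧ dy) ↔ (e_x, e_y, e_z), the coefficients are exactly the components of curl F. Compute:
  ∂R/∂y - ∂Q/∂z = (-2*y) - (-x - 2*y) = x
  ∂P/∂z - ∂R/∂x = (3*y + 4*z) - (0) = 3*y + 4*z
  ∂Q/∂x - ∂P/∂y = (-z) - (-4*y + 3*z) = 4*y - 4*z.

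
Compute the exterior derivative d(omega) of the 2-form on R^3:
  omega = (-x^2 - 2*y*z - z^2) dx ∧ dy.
d(omega) = (-2*y - 2*z) dx ∧ dy ∧ dz

For a 2-form omega = sum_{i<j} g_{ij} dx_i ∧ dx_j, the exterior derivative is
  d(omega) = sum_{i<j} d(g_{ij}) ∧ dx_i ∧ dx_j = sum_{i<j, k} (∂g_{ij}/∂x_k) dx_k ∧ dx_i ∧ dx_j.
Expand each term, using dx_k ∧ dx_i ∧ dx_j = sgn(permutation) dx_{(a)} ∧ dx_{(b)} ∧ dx_{(c)} with (a < b < c) sorted:
  d(-x^2 - 2*y*z - z^2) includes (∂/∂z)(-x^2 - 2*y*z - z^2) dz = (-2*y - 2*z) dz, which multiplied by dx ∧ dy gives (-2*y - 2*z) dx ∧ dy ∧ dz
Collecting like 3-forms: d(omega) = (-2*y - 2*z) dx ∧ dy ∧ dz.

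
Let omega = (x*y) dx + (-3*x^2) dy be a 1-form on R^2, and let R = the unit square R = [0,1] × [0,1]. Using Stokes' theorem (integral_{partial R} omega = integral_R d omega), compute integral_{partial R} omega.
integral_(partial R) omega = -7/2

Stokes: integral_partial_R omega = integral_R d omega with d omega = (∂Q/∂x - ∂P/∂y) dx ∧ dy.
  ∂Q/∂x = -6*x
  ∂P/∂y = x
  integrand = ∂Q/∂x - ∂P/∂y = -7*x.
Integrating over R: integral_0^1 integral_0^1 (-7*x) dx dy = -7/2.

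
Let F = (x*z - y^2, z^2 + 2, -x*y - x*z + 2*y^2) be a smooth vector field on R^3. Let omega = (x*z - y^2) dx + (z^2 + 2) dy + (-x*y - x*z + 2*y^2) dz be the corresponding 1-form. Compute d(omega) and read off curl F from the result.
d(omega) = (-x + 4*y - 2*z) dy ∧ dz + (x + y + z) dz ∧ dx + (2*y) dx ∧ dy; curl F = (-x + 4*y - 2*z, x + y + z, 2*y)

d omega = sum_{i<j} (∂f_j/∂x_i - ∂f_i/∂x_j) dx_i ∧ dx_j. Under the identification (dy ∧ dz, dz ∧ dx, dx ∧ dy) ↔ (e_x, e_y, e_z), the coefficients are exactly the components of curl F. Compute:
  ∂R/∂y - ∂Q/∂z = (-x + 4*y) - (2*z) = -x + 4*y - 2*z
  ∂P/∂z - ∂R/∂x = (x) - (-y - z) = x + y + z
  ∂Q/∂x - ∂P/∂y = (0) - (-2*y) = 2*y.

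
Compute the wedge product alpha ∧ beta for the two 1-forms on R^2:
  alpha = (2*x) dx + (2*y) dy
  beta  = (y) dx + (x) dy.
alpha ∧ beta = (2*x^2 - 2*y^2) dx ∧ dy

Distribute the wedge, using dx_i ∧ dx_j = -dx_j ∧ dx_i and dx_i ∧ dx_i = 0. For each pair (i, j) with i < j, the coefficient of dx_i ∧ dx_j in alpha ∧ beta is (alpha_i * beta_j - alpha_j * beta_i). Collecting: alpha ∧ beta = (2*x^2 - 2*y^2) dx ∧ dy.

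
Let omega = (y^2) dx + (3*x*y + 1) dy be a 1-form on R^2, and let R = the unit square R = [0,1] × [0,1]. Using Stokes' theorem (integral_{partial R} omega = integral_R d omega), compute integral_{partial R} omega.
integral_(partial R) omega = 1/2

Stokes: integral_partial_R omega = integral_R d omega with d omega = (∂Q/∂x - ∂P/∂y) dx ∧ dy.
  ∂Q/∂x = 3*y
  ∂P/∂y = 2*y
  integrand = ∂Q/∂x - ∂P/∂y = y.
Integrating over R: integral_0^1 integral_0^1 (y) dx dy = 1/2.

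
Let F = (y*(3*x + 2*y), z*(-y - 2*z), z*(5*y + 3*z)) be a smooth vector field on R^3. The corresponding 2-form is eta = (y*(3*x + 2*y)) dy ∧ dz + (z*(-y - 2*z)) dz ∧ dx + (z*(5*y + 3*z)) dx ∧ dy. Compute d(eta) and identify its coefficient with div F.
d(eta) = (8*y + 5*z) dx ∧ dy ∧ dz; div F = 8*y + 5*z

For a 2-form in R^3 of the form above, applying d gives a 3-form with coefficient ∂P/∂x + ∂Q/∂y + ∂R/∂z:
  ∂P/∂x = 3*y
  ∂Q/∂y = -z
  ∂R/∂z = 5*y + 6*z
Sum = 8*y + 5*z, which is exactly div F.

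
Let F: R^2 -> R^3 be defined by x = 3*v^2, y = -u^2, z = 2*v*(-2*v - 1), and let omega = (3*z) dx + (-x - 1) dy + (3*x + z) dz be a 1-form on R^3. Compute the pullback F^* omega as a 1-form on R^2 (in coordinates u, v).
F^* omega = (2*u*(3*v^2 + 1)) du + (2*v*(-56*v^2 - 15*v + 2)) dv

Using F^*(f dg) = (f ∘ F) d(g ∘ F), substitute each coordinate x_i by F_i(u, v) in f_i, and replace dx_i by d F_i = (∂F_i/∂u) du + (∂F_i/∂v) dv.
  For the x component: f_1(F) = 6*v*(-2*v - 1); d F_1 = (0) du + (6*v) dv
  For the y component: f_2(F) = -3*v^2 - 1; d F_2 = (-2*u) du + (0) dv
  For the z component: f_3(F) = v*(5*v - 2); d F_3 = (0) du + (-8*v - 2) dv
Combining and collecting du, dv coefficients:
  coeff of du: 2*u*(3*v^2 + 1)
  coeff of dv: 2*v*(-56*v^2 - 15*v + 2)
F^* omega = (2*u*(3*v^2 + 1)) du + (2*v*(-56*v^2 - 15*v + 2)) dv.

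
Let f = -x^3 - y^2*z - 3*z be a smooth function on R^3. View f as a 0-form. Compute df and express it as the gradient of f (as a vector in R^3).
df = (-3*x^2) dx + (-2*y*z) dy + (-y^2 - 3) dz; grad f = (-3*x^2, -2*y*z, -y^2 - 3)

For a 0-form f, d f = (∂f/∂x) dx + (∂f/∂y) dy + (∂f/∂z) dz. The components of the vector representation are exactly the entries of grad f in Cartesian coordinates:
  ∂f/∂x = -3*x^2
  ∂f/∂y = -2*y*z
  ∂f/∂z = -y^2 - 3.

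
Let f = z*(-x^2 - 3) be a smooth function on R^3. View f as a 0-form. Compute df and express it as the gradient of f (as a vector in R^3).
df = (-2*x*z) dx + (0) dy + (-x^2 - 3) dz; grad f = (-2*x*z, 0, -x^2 - 3)

For a 0-form f, d f = (∂f/∂x) dx + (∂f/∂y) dy + (∂f/∂z) dz. The components of the vector representation are exactly the entries of grad f in Cartesian coordinates:
  ∂f/∂x = -2*x*z
  ∂f/∂y = 0
  ∂f/∂z = -x^2 - 3.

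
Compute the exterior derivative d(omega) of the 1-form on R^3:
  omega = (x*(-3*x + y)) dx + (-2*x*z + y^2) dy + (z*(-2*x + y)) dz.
d(omega) = (-x - 2*z) dx ∧ dy + (-2*z) dx ∧ dz + (2*x + z) dy ∧ dz

For a 1-form omega = sum_i f_i dx_i, the exterior derivative is
  d(omega) = sum_{i < j} (∂f_j/∂x_i - ∂f_i/∂x_j) dx_i ∧ dx_j.
  coefficient of dx ∧ dy: ∂f_2/∂x - ∂f_1/∂y = ∂(-2*x*z + y^2)/∂x - ∂(x*(-3*x + y))/∂y = -x - 2*z
  coefficient of dx ∧ dz: ∂f_3/∂x - ∂f_1/∂z = ∂(z*(-2*x + y))/∂x - ∂(x*(-3*x + y))/∂z = -2*z
  coefficient of dy ∧ dz: ∂f_3/∂y - ∂f_2/∂z = ∂(z*(-2*x + y))/∂y - ∂(-2*x*z + y^2)/∂z = 2*x + z
Assembling: d(omega) = (-x - 2*z) dx ∧ dy + (-2*z) dx ∧ dz + (2*x + z) dy ∧ dz.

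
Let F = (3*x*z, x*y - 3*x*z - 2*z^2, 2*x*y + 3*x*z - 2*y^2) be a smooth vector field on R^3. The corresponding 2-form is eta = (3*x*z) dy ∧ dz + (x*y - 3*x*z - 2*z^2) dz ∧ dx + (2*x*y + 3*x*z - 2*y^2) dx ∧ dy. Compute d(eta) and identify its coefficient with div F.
d(eta) = (4*x + 3*z) dx ∧ dy ∧ dz; div F = 4*x + 3*z

For a 2-form in R^3 of the form above, applying d gives a 3-form with coefficient ∂P/∂x + ∂Q/∂y + ∂R/∂z:
  ∂P/∂x = 3*z
  ∂Q/∂y = x
  ∂R/∂z = 3*x
Sum = 4*x + 3*z, which is exactly div F.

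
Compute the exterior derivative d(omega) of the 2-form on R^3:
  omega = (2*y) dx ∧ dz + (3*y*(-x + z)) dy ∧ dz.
d(omega) = (-3*y - 2) dx ∧ dy ∧ dz

For a 2-form omega = sum_{i<j} g_{ij} dx_i ∧ dx_j, the exterior derivative is
  d(omega) = sum_{i<j} d(g_{ij}) ∧ dx_i ∧ dx_j = sum_{i<j, k} (∂g_{ij}/∂x_k) dx_k ∧ dx_i ∧ dx_j.
Expand each term, using dx_k ∧ dx_i ∧ dx_j = sgn(permutation) dx_{(a)} ∧ dx_{(b)} ∧ dx_{(c)} with (a < b < c) sorted:
  d(2*y) includes (∂/∂y)(2*y) dy = (2) dy, which multiplied by dx ∧ dz gives (-2) dx ∧ dy ∧ dz
  d(3*y*(-x + z)) includes (∂/∂x)(3*y*(-x + z)) dx = (-3*y) dx, which multiplied by dy ∧ dz gives (-3*y) dx ∧ dy ∧ dz
Collecting like 3-forms: d(omega) = (-3*y - 2) dx ∧ dy ∧ dz.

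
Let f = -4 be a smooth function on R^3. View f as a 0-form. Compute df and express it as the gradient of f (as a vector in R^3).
df = (0) dx + (0) dy + (0) dz; grad f = (0, 0, 0)

For a 0-form f, d f = (∂f/∂x) dx + (∂f/∂y) dy + (∂f/∂z) dz. The components of the vector representation are exactly the entries of grad f in Cartesian coordinates:
  ∂f/∂x = 0
  ∂f/∂y = 0
  ∂f/∂z = 0.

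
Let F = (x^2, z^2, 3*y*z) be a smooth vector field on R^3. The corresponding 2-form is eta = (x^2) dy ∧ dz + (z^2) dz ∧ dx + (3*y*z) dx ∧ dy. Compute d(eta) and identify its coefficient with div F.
d(eta) = (2*x + 3*y) dx ∧ dy ∧ dz; div F = 2*x + 3*y

For a 2-form in R^3 of the form above, applying d gives a 3-form with coefficient ∂P/∂x + ∂Q/∂y + ∂R/∂z:
  ∂P/∂x = 2*x
  ∂Q/∂y = 0
  ∂R/∂z = 3*y
Sum = 2*x + 3*y, which is exactly div F.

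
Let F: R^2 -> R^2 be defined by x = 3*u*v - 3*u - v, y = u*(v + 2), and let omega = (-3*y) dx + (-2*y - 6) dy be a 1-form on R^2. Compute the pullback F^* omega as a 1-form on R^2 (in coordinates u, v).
F^* omega = (-11*u*v^2 - 17*u*v + 10*u - 6*v - 12) du + (u*(-11*u*v - 22*u + 3*v)) dv

Using F^*(f dg) = (f ∘ F) d(g ∘ F), substitute each coordinate x_i by F_i(u, v) in f_i, and replace dx_i by d F_i = (∂F_i/∂u) du + (∂F_i/∂v) dv.
  For the x component: f_1(F) = 3*u*(-v - 2); d F_1 = (3*v - 3) du + (3*u - 1) dv
  For the y component: f_2(F) = -2*u*v - 4*u - 6; d F_2 = (v + 2) du + (u) dv
Combining and collecting du, dv coefficients:
  coeff of du: -11*u*v^2 - 17*u*v + 10*u - 6*v - 12
  coeff of dv: u*(-11*u*v - 22*u + 3*v)
F^* omega = (-11*u*v^2 - 17*u*v + 10*u - 6*v - 12) du + (u*(-11*u*v - 22*u + 3*v)) dv.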